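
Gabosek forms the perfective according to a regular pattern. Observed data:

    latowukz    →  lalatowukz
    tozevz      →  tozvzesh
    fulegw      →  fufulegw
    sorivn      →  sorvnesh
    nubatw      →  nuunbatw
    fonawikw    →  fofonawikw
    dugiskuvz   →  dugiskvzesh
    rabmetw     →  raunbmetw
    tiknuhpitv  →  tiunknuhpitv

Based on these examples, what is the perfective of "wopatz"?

dugiskuvz and latowukz both end in -z yet inflect differently (dugiskvzesh, lalatowukz), so the final letter is not what conditions the rule; the second-to-last letter is.
"wopatz" has second-to-last letter 't'. The stems whose second-to-last letter is 't' (nubatw → nuunbatw, rabmetw → raunbmetw, tiknuhpitv → tiunknuhpitv) insert -un- after the first vowel.
The other patterns: stems whose second-to-last letter is 'v' delete the last vowel and add -esh; stems whose second-to-last letter is 'g' or 'k' repeat the first consonant+vowel as a prefix.
So wopatz → wounpatz.

wounpatz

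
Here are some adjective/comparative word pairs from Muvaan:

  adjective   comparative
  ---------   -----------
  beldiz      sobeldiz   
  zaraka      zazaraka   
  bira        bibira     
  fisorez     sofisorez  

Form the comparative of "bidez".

bira and beldiz both begin with b- yet inflect differently (bibira, sobeldiz), so the first letter is not what conditions the rule; whether the stem ends in a vowel or a consonant is.
"bidez" ends in a consonant. The stems ending in a consonant (fisorez → sofisorez, beldiz → sobeldiz) add the prefix so-.
The other pattern: stems ending in a vowel repeat the first consonant+vowel as a prefix.
So bidez → sobidez.

sobidez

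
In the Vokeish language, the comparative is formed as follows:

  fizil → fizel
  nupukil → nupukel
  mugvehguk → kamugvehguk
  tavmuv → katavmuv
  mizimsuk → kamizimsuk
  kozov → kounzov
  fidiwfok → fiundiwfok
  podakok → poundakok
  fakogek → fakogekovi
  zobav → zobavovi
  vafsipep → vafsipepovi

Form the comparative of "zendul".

"zendul" has last vowel 'u'. The stems whose last vowel is 'u' (mugvehguk → kamugvehguk, tavmuv → katavmuv, mizimsuk → kamizimsuk) add the prefix ka-.
The other patterns: stems whose last vowel is 'i' change the last vowel to 'e'; stems whose last vowel is 'o' insert -un- after the first vowel; stems whose last vowel is 'a' or 'e' add -ovi.
So zendul → kazendul.

kazendul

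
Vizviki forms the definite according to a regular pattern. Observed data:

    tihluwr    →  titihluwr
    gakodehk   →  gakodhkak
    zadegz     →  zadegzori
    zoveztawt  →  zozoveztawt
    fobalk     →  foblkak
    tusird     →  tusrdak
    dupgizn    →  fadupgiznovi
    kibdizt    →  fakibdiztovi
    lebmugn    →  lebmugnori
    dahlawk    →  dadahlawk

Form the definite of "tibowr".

titibowr

lebmugn and dupgizn both end in -n yet inflect differently (lebmugnori, fadupgiznovi), so the final letter is not what conditions the rule; the second-to-last letter is.
"tibowr" has second-to-last letter 'w'. The stems whose second-to-last letter is 'w' (tihluwr → titihluwr, zoveztawt → zozoveztawt, dahlawk → dadahlawk) repeat the first consonant+vowel as a prefix.
The other patterns: stems whose second-to-last letter is 'g' add -ori; stems whose second-to-last letter is 'z' add fa- … -ovi around the stem; stems whose second-to-last letter is 'h', 'l' or 'r' delete the last vowel and add -ak.
So tibowr → titibowr.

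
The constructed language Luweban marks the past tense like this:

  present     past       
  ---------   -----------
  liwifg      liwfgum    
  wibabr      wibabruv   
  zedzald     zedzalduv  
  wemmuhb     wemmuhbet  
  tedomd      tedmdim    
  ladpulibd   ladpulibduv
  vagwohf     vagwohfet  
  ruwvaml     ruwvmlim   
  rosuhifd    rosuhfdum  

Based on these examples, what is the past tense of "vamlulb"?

tedomd and rosuhifd both end in -d yet inflect differently (tedmdim, rosuhfdum), so the final letter is not what conditions the rule; the second-to-last letter is.
"vamlulb" has second-to-last letter 'l'. The one such stem in the data (zedzald → zedzalduv) adds -uv, so the same rule applies.
So vamlulb → vamlulbuv.

vamlulbuv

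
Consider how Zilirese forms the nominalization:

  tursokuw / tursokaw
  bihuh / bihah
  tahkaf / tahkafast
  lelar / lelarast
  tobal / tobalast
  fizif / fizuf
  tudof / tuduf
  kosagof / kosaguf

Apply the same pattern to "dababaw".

dababawast

tahkaf and fizif both end in -f yet inflect differently (tahkafast, fizuf), so the final letter is not what conditions the rule; the last vowel is.
"dababaw" has last vowel 'a'. The stems whose last vowel is 'a' (tahkaf → tahkafast, lelar → lelarast, tobal → tobalast) add -ast.
The other patterns: stems whose last vowel is 'u' change the last vowel to 'a'; stems whose last vowel is 'i' or 'o' change the last vowel to 'u'.
So dababaw → dababawast.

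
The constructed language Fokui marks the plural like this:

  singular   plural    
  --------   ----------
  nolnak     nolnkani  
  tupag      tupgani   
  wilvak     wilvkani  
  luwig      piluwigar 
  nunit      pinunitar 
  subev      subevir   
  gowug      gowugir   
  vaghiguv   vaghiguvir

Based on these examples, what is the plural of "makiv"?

pimakivar

tupag and luwig both end in -g yet inflect differently (tupgani, piluwigar), so the final letter is not what conditions the rule; the last vowel is.
"makiv" has last vowel 'i'. The stems whose last vowel is 'i' (luwig → piluwigar, nunit → pinunitar) add pi- … -ar around the stem.
So makiv → pimakivar.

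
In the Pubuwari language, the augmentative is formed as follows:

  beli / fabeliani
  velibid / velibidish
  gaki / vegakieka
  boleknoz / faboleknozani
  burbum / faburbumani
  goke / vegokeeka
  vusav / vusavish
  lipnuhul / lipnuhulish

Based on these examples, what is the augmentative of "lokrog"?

"lokrog" begins with l-. The one such stem in the data (lipnuhul → lipnuhulish) adds -ish, so the same rule applies.
So lokrog → lokrogish.

lokrogish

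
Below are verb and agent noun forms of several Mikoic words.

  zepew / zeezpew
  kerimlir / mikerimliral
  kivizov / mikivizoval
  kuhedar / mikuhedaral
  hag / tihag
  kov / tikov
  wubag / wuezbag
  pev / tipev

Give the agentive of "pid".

hag and wubag both end in -g yet inflect differently (tihag, wuezbag), so the final letter is not what conditions the rule; the number of vowels is.
"pid" has 1 vowel. The stems with 1 vowel (pev → tipev, hag → tihag, kov → tikov) add the prefix ti-.
The other patterns: stems with 2 vowels insert -ez- after the first vowel; stems with 3 vowels add mi- … -al around the stem.
So pid → tipid.

tipid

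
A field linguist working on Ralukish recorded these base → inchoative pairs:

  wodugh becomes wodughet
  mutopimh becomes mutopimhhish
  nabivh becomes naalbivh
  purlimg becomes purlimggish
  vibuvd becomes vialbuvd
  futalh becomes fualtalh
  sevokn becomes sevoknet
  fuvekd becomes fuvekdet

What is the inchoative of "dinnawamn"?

dinnawamnnish

mutopimh and futalh both end in -h yet inflect differently (mutopimhhish, fualtalh), so the final letter is not what conditions the rule; the second-to-last letter is.
"dinnawamn" has second-to-last letter 'm'. The stems whose second-to-last letter is 'm' (mutopimh → mutopimhhish, purlimg → purlimggish) double the final consonant and add -ish.
The other patterns: stems whose second-to-last letter is 'l' or 'v' insert -al- after the first vowel; stems whose second-to-last letter is 'g' or 'k' add -et.
So dinnawamn → dinnawamnnish.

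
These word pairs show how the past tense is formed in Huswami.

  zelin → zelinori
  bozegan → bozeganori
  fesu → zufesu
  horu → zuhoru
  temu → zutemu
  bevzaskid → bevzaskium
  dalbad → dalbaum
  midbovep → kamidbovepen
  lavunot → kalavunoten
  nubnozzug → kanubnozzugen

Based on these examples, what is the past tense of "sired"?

"sired" ends in -d. The stems ending in -d (bevzaskid → bevzaskium, dalbad → dalbaum) drop the final letter and add -um.
The other patterns: stems ending in -n add -ori; stems ending in -u add the prefix zu-; stems ending in -g, -p or -t add ka- … -en around the stem.
So sired → sireum.

sireum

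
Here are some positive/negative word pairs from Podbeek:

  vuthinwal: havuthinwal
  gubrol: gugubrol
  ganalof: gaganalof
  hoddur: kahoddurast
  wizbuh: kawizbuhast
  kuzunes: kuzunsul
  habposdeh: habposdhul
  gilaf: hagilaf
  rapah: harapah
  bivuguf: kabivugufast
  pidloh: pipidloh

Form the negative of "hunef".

hunful

pidloh and wizbuh both end in -h yet inflect differently (pipidloh, kawizbuhast), so the final letter is not what conditions the rule; the last vowel is.
"hunef" has last vowel 'e'. The stems whose last vowel is 'e' (kuzunes → kuzunsul, habposdeh → habposdhul) delete the last vowel and add -ul.
The other patterns: stems whose last vowel is 'o' repeat the first consonant+vowel as a prefix; stems whose last vowel is 'u' add ka- … -ast around the stem; stems whose last vowel is 'a' add the prefix ha-.
So hunef → hunful.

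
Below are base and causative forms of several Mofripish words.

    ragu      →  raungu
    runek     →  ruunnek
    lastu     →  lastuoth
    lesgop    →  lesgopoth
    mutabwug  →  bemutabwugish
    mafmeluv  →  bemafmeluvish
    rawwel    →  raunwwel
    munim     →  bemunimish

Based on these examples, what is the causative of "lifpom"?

lifpomoth

lastu and ragu both end in -u yet inflect differently (lastuoth, raungu), so the final letter is not what conditions the rule; the first letter is.
"lifpom" begins with l-. The stems beginning with l- (lesgop → lesgopoth, lastu → lastuoth) add -oth.
The other patterns: stems beginning with m- add be- … -ish around the stem; stems beginning with r- insert -un- after the first vowel.
So lifpom → lifpomoth.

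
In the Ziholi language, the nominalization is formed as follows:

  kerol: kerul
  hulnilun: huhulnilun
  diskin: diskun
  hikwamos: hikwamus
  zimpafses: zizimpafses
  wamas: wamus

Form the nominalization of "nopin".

hulnilun and diskin both end in -n yet inflect differently (huhulnilun, diskun), so the final letter is not what conditions the rule; the last vowel is.
"nopin" has last vowel 'i'. The one such stem in the data (diskin → diskun) changes the last vowel to 'u' (as do hikwamos, kerol), so the same rule applies.
So nopin → nopun.

nopun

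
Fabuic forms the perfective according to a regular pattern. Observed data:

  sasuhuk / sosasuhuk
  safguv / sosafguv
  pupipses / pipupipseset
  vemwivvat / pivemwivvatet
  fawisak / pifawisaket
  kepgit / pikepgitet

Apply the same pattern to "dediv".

pidedivet

"dediv" has last vowel 'i'. The one such stem in the data (kepgit → pikepgitet) adds pi- … -et around the stem, so the same rule applies.
The other pattern: stems whose last vowel is 'u' add the prefix so-.
So dediv → pidedivet.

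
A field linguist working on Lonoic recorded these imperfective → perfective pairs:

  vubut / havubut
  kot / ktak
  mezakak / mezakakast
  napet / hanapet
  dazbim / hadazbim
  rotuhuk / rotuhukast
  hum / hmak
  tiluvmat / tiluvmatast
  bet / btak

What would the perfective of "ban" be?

bet and napet both end in -t yet inflect differently (btak, hanapet), so the final letter is not what conditions the rule; the number of vowels is.
"ban" has 1 vowel. The stems with 1 vowel (bet → btak, kot → ktak, hum → hmak) delete the last vowel and add -ak.
So ban → bnak.

bnak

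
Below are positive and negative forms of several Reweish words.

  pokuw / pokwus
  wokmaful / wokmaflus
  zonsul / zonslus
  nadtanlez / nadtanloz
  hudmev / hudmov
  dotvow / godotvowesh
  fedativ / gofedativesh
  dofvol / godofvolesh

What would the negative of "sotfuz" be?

sotfzus

pokuw and dotvow both end in -w yet inflect differently (pokwus, godotvowesh), so the final letter is not what conditions the rule; the last vowel is.
"sotfuz" has last vowel 'u'. The stems whose last vowel is 'u' (pokuw → pokwus, wokmaful → wokmaflus, zonsul → zonslus) delete the last vowel and add -us.
The other patterns: stems whose last vowel is 'e' change the last vowel to 'o'; stems whose last vowel is 'i' or 'o' add go- … -esh around the stem.
So sotfuz → sotfzus.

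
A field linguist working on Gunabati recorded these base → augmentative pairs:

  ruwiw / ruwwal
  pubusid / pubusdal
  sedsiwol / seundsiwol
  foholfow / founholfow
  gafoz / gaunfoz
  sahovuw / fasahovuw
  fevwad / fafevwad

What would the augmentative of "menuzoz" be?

ruwiw and foholfow both end in -w yet inflect differently (ruwwal, founholfow), so the final letter is not what conditions the rule; the last vowel is.
"menuzoz" has last vowel 'o'. The stems whose last vowel is 'o' (sedsiwol → seundsiwol, foholfow → founholfow, gafoz → gaunfoz) insert -un- after the first vowel.
The other patterns: stems whose last vowel is 'i' delete the last vowel and add -al; stems whose last vowel is 'a' or 'u' add the prefix fa-.
So menuzoz → meunnuzoz.

meunnuzoz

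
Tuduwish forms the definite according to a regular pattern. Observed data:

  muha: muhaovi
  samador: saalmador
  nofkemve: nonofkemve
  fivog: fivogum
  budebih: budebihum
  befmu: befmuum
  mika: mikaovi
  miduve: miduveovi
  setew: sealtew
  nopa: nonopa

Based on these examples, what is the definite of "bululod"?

bululodum

nopa and mika both end in -a yet inflect differently (nonopa, mikaovi), so the final letter is not what conditions the rule; the first letter is.
"bululod" begins with b-. The stems beginning with b- (budebih → budebihum, befmu → befmuum) add -um.
The other patterns: stems beginning with n- add the prefix no-; stems beginning with s- insert -al- after the first vowel; stems beginning with m- add -ovi.
So bululod → bululodum.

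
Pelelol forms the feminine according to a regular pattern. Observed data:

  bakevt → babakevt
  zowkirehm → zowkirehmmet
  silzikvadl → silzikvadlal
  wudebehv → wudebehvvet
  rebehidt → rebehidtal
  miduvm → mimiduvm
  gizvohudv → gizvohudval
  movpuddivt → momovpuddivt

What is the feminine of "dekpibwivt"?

dedekpibwivt

"dekpibwivt" has second-to-last letter 'v'. The stems whose second-to-last letter is 'v' (movpuddivt → momovpuddivt, miduvm → mimiduvm, bakevt → babakevt) repeat the first consonant+vowel as a prefix.
So dekpibwivt → dedekpibwivt.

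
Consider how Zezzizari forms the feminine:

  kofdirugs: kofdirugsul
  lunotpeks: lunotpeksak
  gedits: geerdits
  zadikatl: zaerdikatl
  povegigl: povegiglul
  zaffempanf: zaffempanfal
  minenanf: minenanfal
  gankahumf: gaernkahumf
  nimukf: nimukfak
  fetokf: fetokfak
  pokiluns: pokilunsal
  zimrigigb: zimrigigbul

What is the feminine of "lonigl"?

loniglul

lunotpeks and pokiluns both end in -s yet inflect differently (lunotpeksak, pokilunsal), so the final letter is not what conditions the rule; the second-to-last letter is.
"lonigl" has second-to-last letter 'g'. The stems whose second-to-last letter is 'g' (kofdirugs → kofdirugsul, povegigl → povegiglul, zimrigigb → zimrigigbul) add -ul.
So lonigl → loniglul.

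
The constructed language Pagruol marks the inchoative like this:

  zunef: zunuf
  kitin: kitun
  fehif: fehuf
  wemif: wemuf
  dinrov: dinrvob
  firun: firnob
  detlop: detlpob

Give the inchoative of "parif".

kitin and firun both end in -n yet inflect differently (kitun, firnob), so the final letter is not what conditions the rule; the last vowel is.
"parif" has last vowel 'i'. The stems whose last vowel is 'i' (kitin → kitun, fehif → fehuf, wemif → wemuf) change the last vowel to 'u'.
The other pattern: stems whose last vowel is 'o' or 'u' delete the last vowel and add -ob.
So parif → paruf.

paruf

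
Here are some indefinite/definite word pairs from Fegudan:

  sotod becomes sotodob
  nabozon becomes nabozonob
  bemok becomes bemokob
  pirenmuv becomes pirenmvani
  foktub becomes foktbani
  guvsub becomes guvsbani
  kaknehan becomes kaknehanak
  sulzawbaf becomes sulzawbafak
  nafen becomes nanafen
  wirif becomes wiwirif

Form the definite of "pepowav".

nabozon and kaknehan both end in -n yet inflect differently (nabozonob, kaknehanak), so the final letter is not what conditions the rule; the last vowel is.
"pepowav" has last vowel 'a'. The stems whose last vowel is 'a' (kaknehan → kaknehanak, sulzawbaf → sulzawbafak) add -ak.
So pepowav → pepowavak.

pepowavak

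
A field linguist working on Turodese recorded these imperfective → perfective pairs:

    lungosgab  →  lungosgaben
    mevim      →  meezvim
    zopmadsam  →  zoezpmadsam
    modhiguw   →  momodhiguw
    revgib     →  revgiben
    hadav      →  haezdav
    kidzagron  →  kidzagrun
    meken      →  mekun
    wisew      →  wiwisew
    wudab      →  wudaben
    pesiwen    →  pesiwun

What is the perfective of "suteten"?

sutetun

wisew and pesiwen both have last vowel 'e' yet inflect differently (wiwisew, pesiwun), so the last vowel is not what conditions the rule; the final letter is.
"suteten" ends in -n. The stems ending in -n (pesiwen → pesiwun, kidzagron → kidzagrun, meken → mekun) change the last vowel to 'u'.
The other patterns: stems ending in -b add -en; stems ending in -w repeat the first consonant+vowel as a prefix; stems ending in -m or -v insert -ez- after the first vowel.
So suteten → sutetun.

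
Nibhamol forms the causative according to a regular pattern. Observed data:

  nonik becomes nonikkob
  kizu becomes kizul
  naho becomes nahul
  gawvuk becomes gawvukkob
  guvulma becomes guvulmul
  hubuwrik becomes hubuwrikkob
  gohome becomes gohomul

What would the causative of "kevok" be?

"kevok" ends in a consonant. The stems ending in a consonant (gawvuk → gawvukkob, hubuwrik → hubuwrikkob, nonik → nonikkob) double the final consonant and add -ob.
So kevok → kevokkob.

kevokkob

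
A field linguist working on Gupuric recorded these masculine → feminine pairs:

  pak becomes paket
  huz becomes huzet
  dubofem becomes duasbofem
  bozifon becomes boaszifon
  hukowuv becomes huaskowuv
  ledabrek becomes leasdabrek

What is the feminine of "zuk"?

pak and ledabrek both end in -k yet inflect differently (paket, leasdabrek), so the final letter is not what conditions the rule; the number of vowels is.
"zuk" has 1 vowel. The stems with 1 vowel (pak → paket, huz → huzet) add -et.
The other pattern: stems with 3 vowels insert -as- after the first vowel.
So zuk → zuket.

zuket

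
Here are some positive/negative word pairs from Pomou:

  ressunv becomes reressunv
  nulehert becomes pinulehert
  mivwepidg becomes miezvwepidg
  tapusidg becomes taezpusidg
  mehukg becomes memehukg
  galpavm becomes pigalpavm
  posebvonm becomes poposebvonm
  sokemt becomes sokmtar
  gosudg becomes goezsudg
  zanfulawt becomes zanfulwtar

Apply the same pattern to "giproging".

gigiproging

gosudg and mehukg both end in -g yet inflect differently (goezsudg, memehukg), so the final letter is not what conditions the rule; the second-to-last letter is.
"giproging" has second-to-last letter 'n'. The stems whose second-to-last letter is 'n' (posebvonm → poposebvonm, ressunv → reressunv) repeat the first consonant+vowel as a prefix.
The other patterns: stems whose second-to-last letter is 'd' insert -ez- after the first vowel; stems whose second-to-last letter is 'r' or 'v' add the prefix pi-; stems whose second-to-last letter is 'm' or 'w' delete the last vowel and add -ar.
So giproging → gigiproging.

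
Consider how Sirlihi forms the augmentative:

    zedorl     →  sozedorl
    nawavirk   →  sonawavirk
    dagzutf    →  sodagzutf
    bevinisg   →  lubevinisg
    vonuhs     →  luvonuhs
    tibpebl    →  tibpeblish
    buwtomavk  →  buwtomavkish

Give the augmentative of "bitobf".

zedorl and tibpebl both end in -l yet inflect differently (sozedorl, tibpeblish), so the final letter is not what conditions the rule; the second-to-last letter is.
"bitobf" has second-to-last letter 'b'. The one such stem in the data (tibpebl → tibpeblish) adds -ish, so the same rule applies.
The other patterns: stems whose second-to-last letter is 'r' or 't' add the prefix so-; stems whose second-to-last letter is 'h' or 's' add the prefix lu-.
So bitobf → bitobfish.

bitobfish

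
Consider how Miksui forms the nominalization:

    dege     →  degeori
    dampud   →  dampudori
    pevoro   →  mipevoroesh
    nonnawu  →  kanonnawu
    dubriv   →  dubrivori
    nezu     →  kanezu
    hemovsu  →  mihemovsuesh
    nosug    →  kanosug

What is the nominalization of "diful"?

difulori

nezu and hemovsu both end in -u yet inflect differently (kanezu, mihemovsuesh), so the final letter is not what conditions the rule; the first letter is.
"diful" begins with d-. The stems beginning with d- (dampud → dampudori, dubriv → dubrivori, dege → degeori) add -ori.
So diful → difulori.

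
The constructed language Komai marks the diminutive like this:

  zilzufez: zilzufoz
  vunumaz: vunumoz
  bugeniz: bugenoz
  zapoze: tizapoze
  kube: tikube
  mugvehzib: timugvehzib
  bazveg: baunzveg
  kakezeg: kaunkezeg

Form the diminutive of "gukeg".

guunkeg

zilzufez and zapoze both have last vowel 'e' yet inflect differently (zilzufoz, tizapoze), so the last vowel is not what conditions the rule; the final letter is.
"gukeg" ends in -g. The stems ending in -g (bazveg → baunzveg, kakezeg → kaunkezeg) insert -un- after the first vowel.
So gukeg → guunkeg.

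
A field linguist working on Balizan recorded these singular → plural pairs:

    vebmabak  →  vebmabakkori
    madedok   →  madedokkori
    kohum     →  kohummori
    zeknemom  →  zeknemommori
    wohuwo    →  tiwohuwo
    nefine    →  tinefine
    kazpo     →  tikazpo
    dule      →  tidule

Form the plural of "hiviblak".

hiviblakkori

zeknemom and kazpo both have last vowel 'o' yet inflect differently (zeknemommori, tikazpo), so the last vowel is not what conditions the rule; whether the stem ends in a vowel or a consonant is.
"hiviblak" ends in a consonant. The stems ending in a consonant (zeknemom → zeknemommori, vebmabak → vebmabakkori, kohum → kohummori) double the final consonant and add -ori.
The other pattern: stems ending in a vowel add the prefix ti-.
So hiviblak → hiviblakkori.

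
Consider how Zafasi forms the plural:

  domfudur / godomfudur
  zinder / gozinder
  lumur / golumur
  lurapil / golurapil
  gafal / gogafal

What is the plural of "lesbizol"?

golesbizol

Every pair shown (domfudur → godomfudur, zinder → gozinder, lumur → golumur, …) follows the same rule: add the prefix go-.
So lesbizol → golesbizol.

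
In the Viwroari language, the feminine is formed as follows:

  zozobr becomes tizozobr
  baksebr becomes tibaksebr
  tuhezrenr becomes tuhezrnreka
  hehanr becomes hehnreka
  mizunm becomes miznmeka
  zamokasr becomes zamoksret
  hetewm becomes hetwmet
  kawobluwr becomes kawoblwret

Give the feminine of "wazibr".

"wazibr" has second-to-last letter 'b'. The stems whose second-to-last letter is 'b' (zozobr → tizozobr, baksebr → tibaksebr) add the prefix ti-.
The other patterns: stems whose second-to-last letter is 'n' delete the last vowel and add -eka; stems whose second-to-last letter is 's' or 'w' delete the last vowel and add -et.
So wazibr → tiwazibr.

tiwazibr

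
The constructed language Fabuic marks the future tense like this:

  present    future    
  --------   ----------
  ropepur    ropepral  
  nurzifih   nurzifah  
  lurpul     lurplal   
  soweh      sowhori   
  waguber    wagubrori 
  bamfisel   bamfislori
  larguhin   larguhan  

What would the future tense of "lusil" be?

lusal

nurzifih and soweh both end in -h yet inflect differently (nurzifah, sowhori), so the final letter is not what conditions the rule; the last vowel is.
"lusil" has last vowel 'i'. The stems whose last vowel is 'i' (larguhin → larguhan, nurzifih → nurzifah) change the last vowel to 'a'.
The other patterns: stems whose last vowel is 'e' delete the last vowel and add -ori; stems whose last vowel is 'u' delete the last vowel and add -al.
So lusil → lusal.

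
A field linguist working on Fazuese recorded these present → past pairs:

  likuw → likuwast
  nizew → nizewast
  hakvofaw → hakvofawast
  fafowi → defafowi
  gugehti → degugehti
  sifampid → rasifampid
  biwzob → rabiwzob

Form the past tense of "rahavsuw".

fafowi and sifampid both have last vowel 'i' yet inflect differently (defafowi, rasifampid), so the last vowel is not what conditions the rule; the final letter is.
"rahavsuw" ends in -w. The stems ending in -w (likuw → likuwast, nizew → nizewast, hakvofaw → hakvofawast) add -ast.
The other patterns: stems ending in -i add the prefix de-; stems ending in -b or -d add the prefix ra-.
So rahavsuw → rahavsuwast.

rahavsuwast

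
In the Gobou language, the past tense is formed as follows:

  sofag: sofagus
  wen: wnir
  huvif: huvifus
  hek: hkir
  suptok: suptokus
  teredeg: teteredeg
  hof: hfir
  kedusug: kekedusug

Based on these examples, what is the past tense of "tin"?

tnir

hek and suptok both end in -k yet inflect differently (hkir, suptokus), so the final letter is not what conditions the rule; the number of vowels is.
"tin" has 1 vowel. The stems with 1 vowel (hek → hkir, wen → wnir, hof → hfir) delete the last vowel and add -ir.
The other patterns: stems with 2 vowels add -us; stems with 3 vowels repeat the first consonant+vowel as a prefix.
So tin → tnir.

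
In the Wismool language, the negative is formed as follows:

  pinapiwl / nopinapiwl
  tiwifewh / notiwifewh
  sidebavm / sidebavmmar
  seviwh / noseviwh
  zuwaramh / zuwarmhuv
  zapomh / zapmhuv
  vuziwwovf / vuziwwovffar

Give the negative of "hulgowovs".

"hulgowovs" has second-to-last letter 'v'. The stems whose second-to-last letter is 'v' (sidebavm → sidebavmmar, vuziwwovf → vuziwwovffar) double the final consonant and add -ar.
The other patterns: stems whose second-to-last letter is 'w' add the prefix no-; stems whose second-to-last letter is 'm' delete the last vowel and add -uv.
So hulgowovs → hulgowovssar.

hulgowovssar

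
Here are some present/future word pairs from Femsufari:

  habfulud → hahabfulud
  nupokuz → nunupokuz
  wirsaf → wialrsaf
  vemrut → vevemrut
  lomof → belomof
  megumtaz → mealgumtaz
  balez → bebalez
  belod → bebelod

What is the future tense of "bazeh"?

megumtaz and nupokuz both end in -z yet inflect differently (mealgumtaz, nunupokuz), so the final letter is not what conditions the rule; the last vowel is.
"bazeh" has last vowel 'e'. The one such stem in the data (balez → bebalez) adds the prefix be-, so the same rule applies.
So bazeh → bebazeh.

bebazeh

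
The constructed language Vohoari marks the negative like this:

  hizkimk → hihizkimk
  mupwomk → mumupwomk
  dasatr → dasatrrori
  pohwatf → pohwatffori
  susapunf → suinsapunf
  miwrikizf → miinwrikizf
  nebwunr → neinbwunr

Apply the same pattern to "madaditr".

madaditrrori

pohwatf and susapunf both end in -f yet inflect differently (pohwatffori, suinsapunf), so the final letter is not what conditions the rule; the second-to-last letter is.
"madaditr" has second-to-last letter 't'. The stems whose second-to-last letter is 't' (dasatr → dasatrrori, pohwatf → pohwatffori) double the final consonant and add -ori.
So madaditr → madaditrrori.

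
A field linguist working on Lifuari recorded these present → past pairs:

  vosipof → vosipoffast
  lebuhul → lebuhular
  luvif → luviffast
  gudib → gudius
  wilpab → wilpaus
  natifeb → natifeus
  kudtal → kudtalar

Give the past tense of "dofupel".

kudtal and wilpab both have last vowel 'a' yet inflect differently (kudtalar, wilpaus), so the last vowel is not what conditions the rule; the final letter is.
"dofupel" ends in -l. The stems ending in -l (kudtal → kudtalar, lebuhul → lebuhular) add -ar.
The other patterns: stems ending in -b drop the final letter and add -us; stems ending in -f double the final consonant and add -ast.
So dofupel → dofupelar.

dofupelar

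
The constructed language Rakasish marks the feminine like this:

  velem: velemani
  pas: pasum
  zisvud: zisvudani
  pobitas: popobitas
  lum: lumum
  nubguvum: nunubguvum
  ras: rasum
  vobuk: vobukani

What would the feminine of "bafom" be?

"bafom" has 2 vowels. The stems with 2 vowels (vobuk → vobukani, zisvud → zisvudani, velem → velemani) add -ani.
The other patterns: stems with 1 vowel add -um; stems with 3 vowels repeat the first consonant+vowel as a prefix.
So bafom → bafomani.

bafomani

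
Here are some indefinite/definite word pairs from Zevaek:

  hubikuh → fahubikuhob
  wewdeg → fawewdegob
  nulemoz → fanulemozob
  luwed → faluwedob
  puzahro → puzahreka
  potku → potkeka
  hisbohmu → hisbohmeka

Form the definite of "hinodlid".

fahinodlidob

"hinodlid" ends in a consonant. The stems ending in a consonant (hubikuh → fahubikuhob, wewdeg → fawewdegob, nulemoz → fanulemozob) add fa- … -ob around the stem.
So hinodlid → fahinodlidob.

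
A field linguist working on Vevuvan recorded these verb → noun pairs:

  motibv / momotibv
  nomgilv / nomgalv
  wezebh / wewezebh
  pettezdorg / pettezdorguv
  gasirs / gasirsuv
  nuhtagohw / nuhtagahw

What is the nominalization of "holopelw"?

motibv and nomgilv both end in -v yet inflect differently (momotibv, nomgalv), so the final letter is not what conditions the rule; the second-to-last letter is.
"holopelw" has second-to-last letter 'l'. The one such stem in the data (nomgilv → nomgalv) changes the last vowel to 'a' (as does nuhtagohw), so the same rule applies.
The other patterns: stems whose second-to-last letter is 'b' repeat the first consonant+vowel as a prefix; stems whose second-to-last letter is 'r' add -uv.
So holopelw → holopalw.

holopalw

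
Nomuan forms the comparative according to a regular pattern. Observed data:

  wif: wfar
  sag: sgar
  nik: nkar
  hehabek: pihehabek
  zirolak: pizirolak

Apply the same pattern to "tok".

tkar

"tok" has 1 vowel. The stems with 1 vowel (wif → wfar, sag → sgar, nik → nkar) delete the last vowel and add -ar.
So tok → tkar.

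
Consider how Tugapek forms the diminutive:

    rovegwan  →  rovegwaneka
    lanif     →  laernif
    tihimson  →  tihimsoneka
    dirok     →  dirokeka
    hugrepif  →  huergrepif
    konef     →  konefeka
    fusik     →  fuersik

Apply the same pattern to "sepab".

"sepab" has last vowel 'a'. The one such stem in the data (rovegwan → rovegwaneka) adds -eka, so the same rule applies.
The other pattern: stems whose last vowel is 'i' insert -er- after the first vowel.
So sepab → sepabeka.

sepabeka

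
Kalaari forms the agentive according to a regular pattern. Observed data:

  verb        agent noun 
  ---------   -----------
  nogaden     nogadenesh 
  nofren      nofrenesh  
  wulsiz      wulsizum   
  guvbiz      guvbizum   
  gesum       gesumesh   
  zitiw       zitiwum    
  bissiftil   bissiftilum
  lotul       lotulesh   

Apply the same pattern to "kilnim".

bissiftil and lotul both end in -l yet inflect differently (bissiftilum, lotulesh), so the final letter is not what conditions the rule; the last vowel is.
"kilnim" has last vowel 'i'. The stems whose last vowel is 'i' (bissiftil → bissiftilum, zitiw → zitiwum, wulsiz → wulsizum) add -um.
The other pattern: stems whose last vowel is 'e' or 'u' add -esh.
So kilnim → kilnimum.

kilnimum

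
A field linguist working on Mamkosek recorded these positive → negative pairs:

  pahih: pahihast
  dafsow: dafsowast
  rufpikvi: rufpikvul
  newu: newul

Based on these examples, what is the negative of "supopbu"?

supopbul

pahih and rufpikvi both have last vowel 'i' yet inflect differently (pahihast, rufpikvul), so the last vowel is not what conditions the rule; whether the stem ends in a vowel or a consonant is.
"supopbu" ends in a vowel. The stems ending in a vowel (rufpikvi → rufpikvul, newu → newul) drop the final letter and add -ul.
The other pattern: stems ending in a consonant add -ast.
So supopbu → supopbul.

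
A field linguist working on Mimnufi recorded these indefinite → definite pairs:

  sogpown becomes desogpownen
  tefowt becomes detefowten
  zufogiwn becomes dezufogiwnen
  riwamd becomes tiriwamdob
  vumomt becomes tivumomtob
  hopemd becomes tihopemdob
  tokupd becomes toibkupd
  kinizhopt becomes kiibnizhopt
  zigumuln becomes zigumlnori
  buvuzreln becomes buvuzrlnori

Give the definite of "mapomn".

tefowt and vumomt both end in -t yet inflect differently (detefowten, tivumomtob), so the final letter is not what conditions the rule; the second-to-last letter is.
"mapomn" has second-to-last letter 'm'. The stems whose second-to-last letter is 'm' (riwamd → tiriwamdob, vumomt → tivumomtob, hopemd → tihopemdob) add ti- … -ob around the stem.
So mapomn → timapomnob.

timapomnob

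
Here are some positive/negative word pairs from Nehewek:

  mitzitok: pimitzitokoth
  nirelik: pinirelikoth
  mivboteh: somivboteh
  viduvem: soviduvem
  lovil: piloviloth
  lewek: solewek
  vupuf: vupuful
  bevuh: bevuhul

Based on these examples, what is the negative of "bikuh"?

bikuhul

mivboteh and bevuh both end in -h yet inflect differently (somivboteh, bevuhul), so the final letter is not what conditions the rule; the last vowel is.
"bikuh" has last vowel 'u'. The stems whose last vowel is 'u' (bevuh → bevuhul, vupuf → vupuful) add -ul.
The other patterns: stems whose last vowel is 'e' add the prefix so-; stems whose last vowel is 'i' or 'o' add pi- … -oth around the stem.
So bikuh → bikuhul.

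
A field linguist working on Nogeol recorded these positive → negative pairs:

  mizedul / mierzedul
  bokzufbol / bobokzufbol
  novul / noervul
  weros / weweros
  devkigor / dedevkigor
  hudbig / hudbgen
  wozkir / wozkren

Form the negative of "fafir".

fafren

devkigor and wozkir both end in -r yet inflect differently (dedevkigor, wozkren), so the final letter is not what conditions the rule; the last vowel is.
"fafir" has last vowel 'i'. The stems whose last vowel is 'i' (wozkir → wozkren, hudbig → hudbgen) delete the last vowel and add -en.
The other patterns: stems whose last vowel is 'o' repeat the first consonant+vowel as a prefix; stems whose last vowel is 'u' insert -er- after the first vowel.
So fafir → fafren.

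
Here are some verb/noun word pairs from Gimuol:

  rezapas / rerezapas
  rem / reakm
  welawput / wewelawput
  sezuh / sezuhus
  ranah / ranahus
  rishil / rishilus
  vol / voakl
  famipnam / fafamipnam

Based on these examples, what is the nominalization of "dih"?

diakh

"dih" has 1 vowel. The stems with 1 vowel (rem → reakm, vol → voakl) insert -ak- after the first vowel.
So dih → diakh.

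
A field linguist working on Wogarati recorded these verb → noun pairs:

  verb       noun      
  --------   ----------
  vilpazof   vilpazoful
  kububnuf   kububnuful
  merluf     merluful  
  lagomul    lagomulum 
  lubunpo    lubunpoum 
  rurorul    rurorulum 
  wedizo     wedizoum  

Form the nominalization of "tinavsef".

tinavseful

"tinavsef" ends in -f. The stems ending in -f (vilpazof → vilpazoful, kububnuf → kububnuful, merluf → merluful) add -ul.
So tinavsef → tinavseful.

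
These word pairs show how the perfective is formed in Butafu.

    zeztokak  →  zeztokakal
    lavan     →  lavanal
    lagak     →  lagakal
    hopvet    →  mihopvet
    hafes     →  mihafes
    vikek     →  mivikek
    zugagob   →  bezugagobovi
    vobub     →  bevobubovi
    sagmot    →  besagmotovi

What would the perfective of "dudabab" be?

dudababal

zeztokak and vikek both end in -k yet inflect differently (zeztokakal, mivikek), so the final letter is not what conditions the rule; the last vowel is.
"dudabab" has last vowel 'a'. The stems whose last vowel is 'a' (zeztokak → zeztokakal, lavan → lavanal, lagak → lagakal) add -al.
So dudabab → dudababal.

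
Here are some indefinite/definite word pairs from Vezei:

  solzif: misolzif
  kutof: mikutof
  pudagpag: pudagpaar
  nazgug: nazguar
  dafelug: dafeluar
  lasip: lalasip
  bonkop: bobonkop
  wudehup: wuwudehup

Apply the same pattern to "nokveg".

solzif and lasip both have last vowel 'i' yet inflect differently (misolzif, lalasip), so the last vowel is not what conditions the rule; the final letter is.
"nokveg" ends in -g. The stems ending in -g (pudagpag → pudagpaar, nazgug → nazguar, dafelug → dafeluar) drop the final letter and add -ar.
The other patterns: stems ending in -f add the prefix mi-; stems ending in -p repeat the first consonant+vowel as a prefix.
So nokveg → nokvear.

nokvear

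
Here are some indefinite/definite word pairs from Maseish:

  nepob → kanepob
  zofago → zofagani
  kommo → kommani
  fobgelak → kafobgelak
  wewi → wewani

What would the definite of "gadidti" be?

gadidtani

zofago and nepob both have last vowel 'o' yet inflect differently (zofagani, kanepob), so the last vowel is not what conditions the rule; whether the stem ends in a vowel or a consonant is.
"gadidti" ends in a vowel. The stems ending in a vowel (wewi → wewani, zofago → zofagani, kommo → kommani) drop the final letter and add -ani.
The other pattern: stems ending in a consonant add the prefix ka-.
So gadidti → gadidtani.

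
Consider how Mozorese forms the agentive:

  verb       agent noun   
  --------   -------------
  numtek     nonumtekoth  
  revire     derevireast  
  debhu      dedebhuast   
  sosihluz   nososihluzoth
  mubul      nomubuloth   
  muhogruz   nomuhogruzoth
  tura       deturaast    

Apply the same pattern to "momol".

nomomoloth

"momol" ends in a consonant. The stems ending in a consonant (numtek → nonumtekoth, mubul → nomubuloth, muhogruz → nomuhogruzoth) add no- … -oth around the stem.
The other pattern: stems ending in a vowel add de- … -ast around the stem.
So momol → nomomoloth.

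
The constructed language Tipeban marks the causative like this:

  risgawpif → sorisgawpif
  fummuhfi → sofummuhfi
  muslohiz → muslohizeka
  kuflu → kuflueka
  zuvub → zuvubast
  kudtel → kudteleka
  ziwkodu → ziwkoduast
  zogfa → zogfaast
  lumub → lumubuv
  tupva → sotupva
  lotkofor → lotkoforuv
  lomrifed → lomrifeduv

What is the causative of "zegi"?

"zegi" begins with z-. The stems beginning with z- (zuvub → zuvubast, zogfa → zogfaast, ziwkodu → ziwkoduast) add -ast.
So zegi → zegiast.

zegiast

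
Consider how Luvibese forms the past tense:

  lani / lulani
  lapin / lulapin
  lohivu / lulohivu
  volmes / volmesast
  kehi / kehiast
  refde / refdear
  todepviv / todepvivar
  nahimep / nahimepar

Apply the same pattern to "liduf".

lani and kehi both end in -i yet inflect differently (lulani, kehiast), so the final letter is not what conditions the rule; the first letter is.
"liduf" begins with l-. The stems beginning with l- (lani → lulani, lapin → lulapin, lohivu → lulohivu) add the prefix lu-.
The other patterns: stems beginning with k- or v- add -ast; stems beginning with n-, r- or t- add -ar.
So liduf → luliduf.

luliduf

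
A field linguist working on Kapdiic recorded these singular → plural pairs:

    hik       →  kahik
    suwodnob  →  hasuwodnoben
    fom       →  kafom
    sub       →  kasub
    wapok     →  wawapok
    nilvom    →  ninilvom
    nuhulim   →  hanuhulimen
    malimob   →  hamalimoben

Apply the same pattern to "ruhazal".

haruhazalen

"ruhazal" has 3 vowels. The stems with 3 vowels (suwodnob → hasuwodnoben, nuhulim → hanuhulimen, malimob → hamalimoben) add ha- … -en around the stem.
The other patterns: stems with 1 vowel add the prefix ka-; stems with 2 vowels repeat the first consonant+vowel as a prefix.
So ruhazal → haruhazalen.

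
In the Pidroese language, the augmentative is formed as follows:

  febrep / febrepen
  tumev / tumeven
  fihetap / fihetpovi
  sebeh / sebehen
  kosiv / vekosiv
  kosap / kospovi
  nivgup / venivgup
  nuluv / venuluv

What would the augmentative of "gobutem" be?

gobutemen

febrep and kosap both end in -p yet inflect differently (febrepen, kospovi), so the final letter is not what conditions the rule; the last vowel is.
"gobutem" has last vowel 'e'. The stems whose last vowel is 'e' (tumev → tumeven, febrep → febrepen, sebeh → sebehen) add -en.
So gobutem → gobutemen.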